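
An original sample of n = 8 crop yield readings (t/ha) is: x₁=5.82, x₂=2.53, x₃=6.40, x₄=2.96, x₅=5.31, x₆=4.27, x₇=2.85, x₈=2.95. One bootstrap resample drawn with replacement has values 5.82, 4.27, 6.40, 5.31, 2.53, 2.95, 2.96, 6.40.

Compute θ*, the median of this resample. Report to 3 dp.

Sorted: 2.53, 2.95, 2.96, 4.27, 5.31, 5.82, 6.40, 6.40
Median = average of the two middle values = 4.790

θ* = 4.790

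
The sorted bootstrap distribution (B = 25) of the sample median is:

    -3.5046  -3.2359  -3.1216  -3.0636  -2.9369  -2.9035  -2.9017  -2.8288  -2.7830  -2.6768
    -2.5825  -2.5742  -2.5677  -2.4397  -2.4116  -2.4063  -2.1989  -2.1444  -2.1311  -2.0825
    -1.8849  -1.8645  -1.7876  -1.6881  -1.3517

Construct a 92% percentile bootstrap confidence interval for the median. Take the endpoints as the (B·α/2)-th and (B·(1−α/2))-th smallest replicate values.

(-3.5046, -1.6881)

α = 0.08; lower rank = 25 × 0.040 = 1; upper rank = 25 × 0.960 = 24.
The 1st smallest replicate is -3.5046; the 24th is -1.6881.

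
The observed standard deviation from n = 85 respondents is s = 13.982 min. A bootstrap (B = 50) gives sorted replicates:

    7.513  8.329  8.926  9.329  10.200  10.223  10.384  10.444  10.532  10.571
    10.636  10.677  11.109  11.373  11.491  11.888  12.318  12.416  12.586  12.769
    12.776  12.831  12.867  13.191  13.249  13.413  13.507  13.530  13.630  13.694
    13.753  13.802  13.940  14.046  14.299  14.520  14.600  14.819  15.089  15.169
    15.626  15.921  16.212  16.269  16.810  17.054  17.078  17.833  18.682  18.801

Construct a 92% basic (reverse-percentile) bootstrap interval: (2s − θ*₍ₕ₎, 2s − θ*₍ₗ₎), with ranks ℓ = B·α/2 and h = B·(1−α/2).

(10.131, 19.635)

Percentile endpoints at ranks 2 and 48: θ*₍2₎ = 8.329, θ*₍48₎ = 17.833.
Basic interval reflects these around s:
  lower = 2 × 13.982 − 17.833 = 10.131
  upper = 2 × 13.982 − 8.329 = 19.635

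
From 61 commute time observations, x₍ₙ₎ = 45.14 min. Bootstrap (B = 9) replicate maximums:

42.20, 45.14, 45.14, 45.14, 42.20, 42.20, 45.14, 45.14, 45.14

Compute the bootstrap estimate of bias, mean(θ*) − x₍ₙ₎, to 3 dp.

bias = −0.980

mean(θ*) = (42.20 + 45.14 + 45.14 + 45.14 + 42.20 + 42.20 + 45.14 + 45.14 + 45.14) / 9 = 44.1600
bias = 44.1600 − 45.14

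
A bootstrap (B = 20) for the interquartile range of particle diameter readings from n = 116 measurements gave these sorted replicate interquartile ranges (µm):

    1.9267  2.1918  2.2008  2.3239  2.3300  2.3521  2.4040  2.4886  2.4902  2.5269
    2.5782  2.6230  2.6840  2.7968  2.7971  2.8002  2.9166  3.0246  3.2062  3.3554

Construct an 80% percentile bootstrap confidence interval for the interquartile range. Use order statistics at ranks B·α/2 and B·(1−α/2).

α = 0.20; lower rank = 20 × 0.100 = 2; upper rank = 20 × 0.900 = 18.
The 2nd smallest replicate is 2.1918; the 18th is 3.0246.

(2.1918, 3.0246)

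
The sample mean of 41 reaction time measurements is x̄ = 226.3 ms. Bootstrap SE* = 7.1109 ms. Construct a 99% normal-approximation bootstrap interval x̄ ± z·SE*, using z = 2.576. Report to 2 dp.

Margin = 2.576 × 7.1109 = 18.318
Interval: 226.3 ± 18.318

(207.98, 244.62)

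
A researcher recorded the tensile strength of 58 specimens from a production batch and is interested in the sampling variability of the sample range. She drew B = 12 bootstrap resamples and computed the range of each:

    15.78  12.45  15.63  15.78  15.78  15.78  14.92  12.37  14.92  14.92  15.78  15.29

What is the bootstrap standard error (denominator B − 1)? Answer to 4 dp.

Bootstrap SE is the standard deviation of the 12 replicate ranges.
Mean of replicates: (15.78 + 12.45 + 15.63 + 15.78 + 15.78 + 15.78 + 14.92 + 12.37 + 14.92 + 14.92 + 15.78 + 15.29) / 12 = 179.40000 / 12 = 14.95000
Sum of squared deviations: (+0.83000)² + (−2.50000)² + (+0.68000)² + (+0.83000)² + (+0.83000)² + (+0.83000)² + (−0.03000)² + (−2.58000)² + (−0.03000)² + (−0.03000)² + (+0.83000)² + (+0.34000)² = 16.93160
Variance = 16.93160 / 11 = 1.53924
SE* = √1.53924

SE* = 1.2407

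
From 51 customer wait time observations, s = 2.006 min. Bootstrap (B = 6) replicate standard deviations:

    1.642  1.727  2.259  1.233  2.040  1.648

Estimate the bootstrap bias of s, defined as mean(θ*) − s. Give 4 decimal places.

bias = −0.2478

mean(θ*) = (1.642 + 1.727 + 2.259 + 1.233 + 2.040 + 1.648) / 6 = 1.75817
bias = 1.75817 − 2.006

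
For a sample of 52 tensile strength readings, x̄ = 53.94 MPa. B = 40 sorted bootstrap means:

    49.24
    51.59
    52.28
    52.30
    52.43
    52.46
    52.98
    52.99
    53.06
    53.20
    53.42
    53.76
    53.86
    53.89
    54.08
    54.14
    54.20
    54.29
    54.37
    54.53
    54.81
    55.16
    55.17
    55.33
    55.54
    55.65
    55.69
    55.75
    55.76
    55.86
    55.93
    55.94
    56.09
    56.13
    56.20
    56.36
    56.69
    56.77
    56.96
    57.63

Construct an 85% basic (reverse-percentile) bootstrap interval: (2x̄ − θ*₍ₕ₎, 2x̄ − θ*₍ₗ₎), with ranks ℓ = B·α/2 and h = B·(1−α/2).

(51.19, 55.60)

Percentile endpoints at ranks 3 and 37: θ*₍3₎ = 52.28, θ*₍37₎ = 56.69.
Basic interval reflects these around x̄:
  lower = 2 × 53.94 − 56.69 = 51.19
  upper = 2 × 53.94 − 52.28 = 55.60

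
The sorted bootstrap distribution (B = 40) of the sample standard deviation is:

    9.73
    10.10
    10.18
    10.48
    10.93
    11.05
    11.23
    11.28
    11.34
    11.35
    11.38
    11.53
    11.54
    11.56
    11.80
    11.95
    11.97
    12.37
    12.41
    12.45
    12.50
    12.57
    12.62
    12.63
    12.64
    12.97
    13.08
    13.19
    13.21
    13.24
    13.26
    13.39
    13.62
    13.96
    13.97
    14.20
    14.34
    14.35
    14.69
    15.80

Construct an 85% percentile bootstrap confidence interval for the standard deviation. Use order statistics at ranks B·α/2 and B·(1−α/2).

α = 0.15; lower rank = 40 × 0.075 = 3; upper rank = 40 × 0.925 = 37.
The 3rd smallest replicate is 10.18; the 37th is 14.34.

(10.18, 14.34)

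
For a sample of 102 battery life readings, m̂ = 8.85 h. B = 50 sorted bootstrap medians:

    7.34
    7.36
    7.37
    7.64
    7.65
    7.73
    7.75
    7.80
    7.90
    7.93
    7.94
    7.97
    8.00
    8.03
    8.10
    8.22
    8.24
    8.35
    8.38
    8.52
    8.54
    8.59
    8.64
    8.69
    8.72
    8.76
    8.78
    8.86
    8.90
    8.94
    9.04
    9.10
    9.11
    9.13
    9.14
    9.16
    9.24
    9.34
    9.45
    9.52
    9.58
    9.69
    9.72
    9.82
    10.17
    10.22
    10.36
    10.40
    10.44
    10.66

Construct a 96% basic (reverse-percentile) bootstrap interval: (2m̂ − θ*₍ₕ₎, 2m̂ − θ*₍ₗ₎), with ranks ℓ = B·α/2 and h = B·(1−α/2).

(7.26, 10.36)

Percentile endpoints at ranks 1 and 49: θ*₍1₎ = 7.34, θ*₍49₎ = 10.44.
Basic interval reflects these around m̂:
  lower = 2 × 8.85 − 10.44 = 7.26
  upper = 2 × 8.85 − 7.34 = 10.36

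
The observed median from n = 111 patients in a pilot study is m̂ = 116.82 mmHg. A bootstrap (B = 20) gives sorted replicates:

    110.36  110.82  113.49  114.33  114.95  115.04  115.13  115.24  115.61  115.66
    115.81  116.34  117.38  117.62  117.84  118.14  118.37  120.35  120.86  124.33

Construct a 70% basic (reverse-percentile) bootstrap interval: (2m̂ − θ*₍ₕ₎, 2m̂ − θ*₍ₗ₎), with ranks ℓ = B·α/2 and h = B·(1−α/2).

Percentile endpoints at ranks 3 and 17: θ*₍3₎ = 113.49, θ*₍17₎ = 118.37.
Basic interval reflects these around m̂:
  lower = 2 × 116.82 − 118.37 = 115.27
  upper = 2 × 116.82 − 113.49 = 120.15

(115.27, 120.15)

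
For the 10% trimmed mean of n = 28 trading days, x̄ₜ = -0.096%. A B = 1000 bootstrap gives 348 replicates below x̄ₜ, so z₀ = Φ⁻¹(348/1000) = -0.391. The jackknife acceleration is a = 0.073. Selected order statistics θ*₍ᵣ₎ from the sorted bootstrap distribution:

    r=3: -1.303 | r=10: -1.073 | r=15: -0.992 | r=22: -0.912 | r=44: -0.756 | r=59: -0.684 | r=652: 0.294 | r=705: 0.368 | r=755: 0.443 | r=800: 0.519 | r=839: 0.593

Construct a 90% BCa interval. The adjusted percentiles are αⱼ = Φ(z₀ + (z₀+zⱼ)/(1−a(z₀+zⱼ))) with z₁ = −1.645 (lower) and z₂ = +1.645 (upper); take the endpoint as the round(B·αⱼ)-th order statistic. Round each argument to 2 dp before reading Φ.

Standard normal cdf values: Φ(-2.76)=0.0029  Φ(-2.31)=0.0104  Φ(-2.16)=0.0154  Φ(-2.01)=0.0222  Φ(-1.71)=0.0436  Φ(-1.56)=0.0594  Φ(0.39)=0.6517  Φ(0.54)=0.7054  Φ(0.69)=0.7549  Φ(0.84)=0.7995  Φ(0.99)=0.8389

Lower: z₀ + z₁ = -0.391 + (-1.645) = -2.036; 1 − a(z₀+z₁) = 1 − (0.073)(-2.036) = 1.1486; argument = -0.391 + (-2.036)/1.1486 = -2.1635 → -2.16.
α₁ = Φ(-2.16) = 0.0154; rank = round(1000 × 0.0154) = 15; θ*₍15₎ = -0.992.
Upper: z₀ + z₂ = 1.254; 1 − a(z₀+z₂) = 0.9085; argument = 0.9894 → 0.99; α₂ = 0.8389; rank = 839; θ*₍839₎ = 0.593.

(-0.992, 0.593)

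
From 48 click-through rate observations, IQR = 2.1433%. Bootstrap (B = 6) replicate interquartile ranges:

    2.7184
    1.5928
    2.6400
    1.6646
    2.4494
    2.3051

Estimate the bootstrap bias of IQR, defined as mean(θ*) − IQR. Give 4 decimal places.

bias = +0.0851

mean(θ*) = (2.7184 + 1.5928 + 2.6400 + 1.6646 + 2.4494 + 2.3051) / 6 = 2.22838
bias = 2.22838 − 2.1433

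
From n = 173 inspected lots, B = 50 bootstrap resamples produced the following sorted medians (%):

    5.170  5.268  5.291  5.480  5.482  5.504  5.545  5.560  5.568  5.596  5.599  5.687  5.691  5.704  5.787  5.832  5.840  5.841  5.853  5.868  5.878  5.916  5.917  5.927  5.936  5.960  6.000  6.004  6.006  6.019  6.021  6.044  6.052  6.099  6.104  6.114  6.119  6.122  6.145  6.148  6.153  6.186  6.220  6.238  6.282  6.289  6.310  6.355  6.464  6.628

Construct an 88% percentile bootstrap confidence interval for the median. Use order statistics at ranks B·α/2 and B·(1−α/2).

(5.291, 6.310)

α = 0.12; lower rank = 50 × 0.060 = 3; upper rank = 50 × 0.940 = 47.
The 3rd smallest replicate is 5.291; the 47th is 6.310.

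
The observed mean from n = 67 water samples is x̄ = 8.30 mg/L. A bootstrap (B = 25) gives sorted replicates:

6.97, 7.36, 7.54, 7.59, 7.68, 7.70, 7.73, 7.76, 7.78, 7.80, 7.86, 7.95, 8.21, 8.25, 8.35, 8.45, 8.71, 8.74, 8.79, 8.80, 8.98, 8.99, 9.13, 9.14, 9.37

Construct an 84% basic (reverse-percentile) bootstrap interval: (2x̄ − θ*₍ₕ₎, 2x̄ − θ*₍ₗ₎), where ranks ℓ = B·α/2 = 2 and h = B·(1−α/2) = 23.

Percentile endpoints at ranks 2 and 23: θ*₍2₎ = 7.36, θ*₍23₎ = 9.13.
Basic interval reflects these around x̄:
  lower = 2 × 8.30 − 9.13 = 7.47
  upper = 2 × 8.30 − 7.36 = 9.24

(7.47, 9.24)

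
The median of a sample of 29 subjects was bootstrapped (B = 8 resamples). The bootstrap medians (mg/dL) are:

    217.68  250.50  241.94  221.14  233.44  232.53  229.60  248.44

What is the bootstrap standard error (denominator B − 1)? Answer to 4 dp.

Bootstrap SE is the standard deviation of the 8 replicate medians.
Mean of replicates: (217.68 + 250.50 + 241.94 + 221.14 + 233.44 + 232.53 + 229.60 + 248.44) / 8 = 1875.27000 / 8 = 234.40875
Sum of squared deviations: (−16.72875)² + (+16.09125)² + (+7.53125)² + (−13.26875)² + (−0.96875)² + (−1.87875)² + (−4.80875)² + (+14.03125)² = 996.02709
Variance = 996.02709 / 7 = 142.28958
SE* = √142.28958

SE* = 11.9285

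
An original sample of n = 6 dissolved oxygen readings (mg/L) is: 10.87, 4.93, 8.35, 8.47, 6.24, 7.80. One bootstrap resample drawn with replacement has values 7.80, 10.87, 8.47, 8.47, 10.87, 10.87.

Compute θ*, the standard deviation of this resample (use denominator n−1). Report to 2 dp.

Mean = 9.5583; sum of squared deviations = 10.6221
s² = 10.6221 / 5 = 2.1244
s = √2.1244 = 1.46

θ* = 1.46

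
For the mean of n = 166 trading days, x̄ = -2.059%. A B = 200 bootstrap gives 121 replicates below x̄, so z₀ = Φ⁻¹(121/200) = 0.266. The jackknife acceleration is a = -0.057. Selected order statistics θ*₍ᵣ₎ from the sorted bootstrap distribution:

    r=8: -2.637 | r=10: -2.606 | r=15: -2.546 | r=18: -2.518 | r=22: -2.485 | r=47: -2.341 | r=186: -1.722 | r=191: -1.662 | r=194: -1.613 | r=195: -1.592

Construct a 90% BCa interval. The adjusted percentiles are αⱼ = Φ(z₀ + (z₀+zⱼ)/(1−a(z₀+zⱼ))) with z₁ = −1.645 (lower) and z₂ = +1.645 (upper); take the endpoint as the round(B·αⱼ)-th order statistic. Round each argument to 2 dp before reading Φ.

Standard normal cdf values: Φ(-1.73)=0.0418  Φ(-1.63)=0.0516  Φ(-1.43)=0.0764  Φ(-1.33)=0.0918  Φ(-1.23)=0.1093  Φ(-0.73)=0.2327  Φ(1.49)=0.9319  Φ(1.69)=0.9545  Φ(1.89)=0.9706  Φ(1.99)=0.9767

Lower: z₀ + z₁ = 0.266 + (-1.645) = -1.379; 1 − a(z₀+z₁) = 1 − (-0.057)(-1.379) = 0.9214; argument = 0.266 + (-1.379)/0.9214 = -1.2306 → -1.23.
α₁ = Φ(-1.23) = 0.1093; rank = round(200 × 0.1093) = 22; θ*₍22₎ = -2.485.
Upper: z₀ + z₂ = 1.911; 1 − a(z₀+z₂) = 1.1089; argument = 1.9893 → 1.99; α₂ = 0.9767; rank = 195; θ*₍195₎ = -1.592.

(-2.485, -1.592)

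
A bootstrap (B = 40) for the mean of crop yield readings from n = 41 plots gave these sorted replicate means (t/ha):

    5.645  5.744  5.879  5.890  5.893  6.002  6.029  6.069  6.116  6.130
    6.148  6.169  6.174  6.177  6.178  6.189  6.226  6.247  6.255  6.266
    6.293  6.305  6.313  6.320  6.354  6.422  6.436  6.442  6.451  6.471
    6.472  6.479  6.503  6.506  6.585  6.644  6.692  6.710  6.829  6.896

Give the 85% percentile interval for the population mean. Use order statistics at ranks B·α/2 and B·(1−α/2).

(5.879, 6.692)

α = 0.15; lower rank = 40 × 0.075 = 3; upper rank = 40 × 0.925 = 37.
The 3rd smallest replicate is 5.879; the 37th is 6.692.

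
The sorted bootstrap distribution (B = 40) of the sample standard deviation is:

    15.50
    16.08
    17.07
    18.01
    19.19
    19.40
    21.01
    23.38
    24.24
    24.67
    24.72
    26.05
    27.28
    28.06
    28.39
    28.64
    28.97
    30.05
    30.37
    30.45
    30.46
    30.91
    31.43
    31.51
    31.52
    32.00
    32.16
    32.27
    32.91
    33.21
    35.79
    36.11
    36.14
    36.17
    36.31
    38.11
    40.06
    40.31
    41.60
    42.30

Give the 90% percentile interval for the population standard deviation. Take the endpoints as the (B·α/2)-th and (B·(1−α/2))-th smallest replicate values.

α = 0.10; lower rank = 40 × 0.050 = 2; upper rank = 40 × 0.950 = 38.
The 2nd smallest replicate is 16.08; the 38th is 40.31.

(16.08, 40.31)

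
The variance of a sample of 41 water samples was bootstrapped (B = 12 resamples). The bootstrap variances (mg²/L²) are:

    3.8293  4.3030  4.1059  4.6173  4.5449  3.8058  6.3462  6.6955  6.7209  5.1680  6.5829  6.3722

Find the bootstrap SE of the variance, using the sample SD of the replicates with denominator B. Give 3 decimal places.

SE* = 1.144

Bootstrap SE is the standard deviation of the 12 replicate variances.
Mean of replicates: (3.8293 + 4.3030 + 4.1059 + 4.6173 + 4.5449 + 3.8058 + 6.3462 + 6.6955 + 6.7209 + 5.1680 + 6.5829 + 6.3722) / 12 = 63.09190 / 12 = 5.25766
Sum of squared deviations: (−1.42836)² + (−0.95466)² + (−1.15176)² + (−0.64036)² + (−0.71276)² + (−1.45186)² + (+1.08854)² + (+1.43784)² + (+1.46324)² + (−0.08966)² + (+1.32524)² + (+1.11454)² = 15.70400
Variance = 15.70400 / 12 = 1.30867
SE* = √1.30867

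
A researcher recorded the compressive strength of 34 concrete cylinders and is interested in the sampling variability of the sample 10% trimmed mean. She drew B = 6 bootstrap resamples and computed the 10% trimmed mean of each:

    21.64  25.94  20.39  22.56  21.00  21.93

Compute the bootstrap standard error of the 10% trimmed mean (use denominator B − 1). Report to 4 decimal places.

Bootstrap SE is the standard deviation of the 6 replicate 10% trimmed means.
Mean of replicates: (21.64 + 25.94 + 20.39 + 22.56 + 21.00 + 21.93) / 6 = 133.46000 / 6 = 22.24333
Sum of squared deviations: (−0.60333)² + (+3.69667)² + (−1.85333)² + (+0.31667)² + (−1.24333)² + (−0.31333)² = 19.20853
Variance = 19.20853 / 5 = 3.84171
SE* = √3.84171

SE* = 1.9600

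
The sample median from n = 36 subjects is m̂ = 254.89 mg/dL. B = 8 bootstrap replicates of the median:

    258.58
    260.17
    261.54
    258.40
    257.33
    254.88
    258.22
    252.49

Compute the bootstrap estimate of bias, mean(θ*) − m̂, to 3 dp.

bias = +2.811

mean(θ*) = (258.58 + 260.17 + 261.54 + 258.40 + 257.33 + 254.88 + 258.22 + 252.49) / 8 = 257.7013
bias = 257.7013 − 254.89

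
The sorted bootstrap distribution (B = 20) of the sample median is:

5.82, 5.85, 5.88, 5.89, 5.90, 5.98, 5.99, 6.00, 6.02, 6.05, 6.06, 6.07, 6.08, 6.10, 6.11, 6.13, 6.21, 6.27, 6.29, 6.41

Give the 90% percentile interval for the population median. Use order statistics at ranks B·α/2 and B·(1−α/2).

(5.82, 6.29)

α = 0.10; lower rank = 20 × 0.050 = 1; upper rank = 20 × 0.950 = 19.
The 1st smallest replicate is 5.82; the 19th is 6.29.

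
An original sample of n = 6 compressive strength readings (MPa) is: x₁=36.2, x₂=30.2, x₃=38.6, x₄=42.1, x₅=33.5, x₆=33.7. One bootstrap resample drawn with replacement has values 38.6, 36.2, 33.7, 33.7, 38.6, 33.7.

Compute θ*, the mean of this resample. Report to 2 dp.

θ* = 35.75

Mean = (38.6 + 36.2 + 33.7 + 33.7 + 38.6 + 33.7) / 6 = 214.50 / 6 = 35.75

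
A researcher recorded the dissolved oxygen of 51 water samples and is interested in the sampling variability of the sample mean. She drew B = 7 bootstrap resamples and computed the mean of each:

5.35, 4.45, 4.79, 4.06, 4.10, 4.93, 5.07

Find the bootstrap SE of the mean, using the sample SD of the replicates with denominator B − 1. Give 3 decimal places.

SE* = 0.491

Bootstrap SE is the standard deviation of the 7 replicate means.
Mean of replicates: (5.35 + 4.45 + 4.79 + 4.06 + 4.10 + 4.93 + 5.07) / 7 = 32.7500 / 7 = 4.6786
Sum of squared deviations: (+0.6714)² + (−0.2286)² + (+0.1114)² + (−0.6186)² + (−0.5786)² + (+0.2514)² + (+0.3914)² = 1.4493
Variance = 1.4493 / 6 = 0.2415
SE* = √0.2415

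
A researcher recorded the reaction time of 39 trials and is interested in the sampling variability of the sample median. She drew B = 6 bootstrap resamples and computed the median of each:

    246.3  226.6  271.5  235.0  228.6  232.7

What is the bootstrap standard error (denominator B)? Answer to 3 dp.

SE* = 15.382

Bootstrap SE is the standard deviation of the 6 replicate medians.
Mean of replicates: (246.3 + 226.6 + 271.5 + 235.0 + 228.6 + 232.7) / 6 = 1440.7000 / 6 = 240.1167
Sum of squared deviations: (+6.1833)² + (−13.5167)² + (+31.3833)² + (−5.1167)² + (−11.5167)² + (−7.4167)² = 1419.6683
Variance = 1419.6683 / 6 = 236.6114
SE* = √236.6114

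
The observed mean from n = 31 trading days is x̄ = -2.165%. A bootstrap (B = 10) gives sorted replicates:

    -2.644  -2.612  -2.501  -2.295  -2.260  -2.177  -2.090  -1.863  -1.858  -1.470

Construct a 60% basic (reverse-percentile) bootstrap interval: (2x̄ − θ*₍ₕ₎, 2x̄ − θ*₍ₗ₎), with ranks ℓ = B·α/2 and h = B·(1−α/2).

(-2.467, -1.718)

Percentile endpoints at ranks 2 and 8: θ*₍2₎ = -2.612, θ*₍8₎ = -1.863.
Basic interval reflects these around x̄:
  lower = 2 × -2.165 − -1.863 = -2.467
  upper = 2 × -2.165 − -2.612 = -1.718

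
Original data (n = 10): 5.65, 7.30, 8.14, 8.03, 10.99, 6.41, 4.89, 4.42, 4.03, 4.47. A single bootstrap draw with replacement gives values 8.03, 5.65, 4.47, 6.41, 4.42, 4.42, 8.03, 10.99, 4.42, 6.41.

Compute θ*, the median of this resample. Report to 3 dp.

Sorted: 4.42, 4.42, 4.42, 4.47, 5.65, 6.41, 6.41, 8.03, 8.03, 10.99
Median = average of the two middle values = 6.030

θ* = 6.030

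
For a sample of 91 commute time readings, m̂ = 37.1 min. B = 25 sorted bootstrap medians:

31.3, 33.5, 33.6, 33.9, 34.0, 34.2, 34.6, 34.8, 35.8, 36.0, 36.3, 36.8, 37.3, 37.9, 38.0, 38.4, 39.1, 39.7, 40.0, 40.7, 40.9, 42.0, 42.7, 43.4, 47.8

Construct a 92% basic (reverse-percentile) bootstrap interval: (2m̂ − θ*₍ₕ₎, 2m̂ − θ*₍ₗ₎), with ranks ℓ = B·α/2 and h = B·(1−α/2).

(30.8, 42.9)

Percentile endpoints at ranks 1 and 24: θ*₍1₎ = 31.3, θ*₍24₎ = 43.4.
Basic interval reflects these around m̂:
  lower = 2 × 37.1 − 43.4 = 30.8
  upper = 2 × 37.1 − 31.3 = 42.9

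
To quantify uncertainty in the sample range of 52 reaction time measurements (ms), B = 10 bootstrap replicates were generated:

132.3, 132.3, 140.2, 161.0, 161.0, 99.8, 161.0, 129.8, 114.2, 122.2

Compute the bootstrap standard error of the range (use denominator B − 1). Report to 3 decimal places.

Bootstrap SE is the standard deviation of the 10 replicate ranges.
Mean of replicates: (132.3 + 132.3 + 140.2 + 161.0 + 161.0 + 99.8 + 161.0 + 129.8 + 114.2 + 122.2) / 10 = 1353.8000 / 10 = 135.3800
Sum of squared deviations: (−3.0800)² + (−3.0800)² + (+4.8200)² + (+25.6200)² + (+25.6200)² + (−35.5800)² + (+25.6200)² + (−5.5800)² + (−21.1800)² + (−13.1800)² = 3930.7360
Variance = 3930.7360 / 9 = 436.7484
SE* = √436.7484

SE* = 20.899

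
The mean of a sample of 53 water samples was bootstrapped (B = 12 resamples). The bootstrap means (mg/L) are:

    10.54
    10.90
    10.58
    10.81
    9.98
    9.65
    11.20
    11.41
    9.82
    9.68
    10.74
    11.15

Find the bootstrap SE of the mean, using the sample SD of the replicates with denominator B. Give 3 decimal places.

Bootstrap SE is the standard deviation of the 12 replicate means.
Mean of replicates: (10.54 + 10.90 + 10.58 + 10.81 + 9.98 + 9.65 + 11.20 + 11.41 + 9.82 + 9.68 + 10.74 + 11.15) / 12 = 126.4600 / 12 = 10.5383
Sum of squared deviations: (+0.0017)² + (+0.3617)² + (+0.0417)² + (+0.2717)² + (−0.5583)² + (−0.8883)² + (+0.6617)² + (+0.8717)² + (−0.7183)² + (−0.8583)² + (+0.2017)² + (+0.6117)² = 4.1724
Variance = 4.1724 / 12 = 0.3477
SE* = √0.3477

SE* = 0.590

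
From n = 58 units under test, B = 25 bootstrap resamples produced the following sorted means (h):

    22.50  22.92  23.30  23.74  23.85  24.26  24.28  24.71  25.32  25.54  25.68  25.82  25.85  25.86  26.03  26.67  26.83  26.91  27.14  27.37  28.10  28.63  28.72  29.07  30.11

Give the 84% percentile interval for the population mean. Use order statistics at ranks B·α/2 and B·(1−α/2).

α = 0.16; lower rank = 25 × 0.080 = 2; upper rank = 25 × 0.920 = 23.
The 2nd smallest replicate is 22.92; the 23rd is 28.72.

(22.92, 28.72)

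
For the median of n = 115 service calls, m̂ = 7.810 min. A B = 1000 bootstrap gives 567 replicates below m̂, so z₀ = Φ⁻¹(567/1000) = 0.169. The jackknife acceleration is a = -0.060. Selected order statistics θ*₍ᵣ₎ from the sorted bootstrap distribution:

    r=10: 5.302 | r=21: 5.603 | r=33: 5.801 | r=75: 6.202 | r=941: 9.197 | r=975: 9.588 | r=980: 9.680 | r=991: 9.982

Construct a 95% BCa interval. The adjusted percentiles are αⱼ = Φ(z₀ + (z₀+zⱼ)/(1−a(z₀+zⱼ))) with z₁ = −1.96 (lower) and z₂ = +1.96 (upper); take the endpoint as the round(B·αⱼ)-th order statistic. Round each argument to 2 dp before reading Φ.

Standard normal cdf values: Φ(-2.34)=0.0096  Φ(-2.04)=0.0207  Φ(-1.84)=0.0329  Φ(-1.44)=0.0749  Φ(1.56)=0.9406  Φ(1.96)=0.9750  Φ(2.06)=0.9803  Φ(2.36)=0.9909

Lower: z₀ + z₁ = 0.169 + (-1.960) = -1.791; 1 − a(z₀+z₁) = 1 − (-0.060)(-1.791) = 0.8925; argument = 0.169 + (-1.791)/0.8925 = -1.8376 → -1.84.
α₁ = Φ(-1.84) = 0.0329; rank = round(1000 × 0.0329) = 33; θ*₍33₎ = 5.801.
Upper: z₀ + z₂ = 2.129; 1 − a(z₀+z₂) = 1.1277; argument = 2.0568 → 2.06; α₂ = 0.9803; rank = 980; θ*₍980₎ = 9.680.

(5.801, 9.680)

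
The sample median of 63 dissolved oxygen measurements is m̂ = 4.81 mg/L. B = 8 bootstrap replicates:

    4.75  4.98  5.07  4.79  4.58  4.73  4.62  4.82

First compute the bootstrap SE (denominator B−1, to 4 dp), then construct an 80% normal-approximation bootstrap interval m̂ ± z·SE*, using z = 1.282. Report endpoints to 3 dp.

Mean of replicates = 4.7925; sum of squared deviations = 0.1936; SE* = √(0.1936/7) = 0.1663
Margin = 1.282 × 0.1663 = 0.2132
Interval: 4.81 ± 0.2132

(4.597, 5.023)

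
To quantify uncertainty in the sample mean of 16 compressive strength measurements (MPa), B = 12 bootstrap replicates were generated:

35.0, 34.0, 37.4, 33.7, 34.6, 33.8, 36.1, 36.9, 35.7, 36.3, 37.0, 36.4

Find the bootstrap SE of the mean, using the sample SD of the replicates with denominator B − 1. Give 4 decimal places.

SE* = 1.3157

Bootstrap SE is the standard deviation of the 12 replicate means.
Mean of replicates: (35.0 + 34.0 + 37.4 + 33.7 + 34.6 + 33.8 + 36.1 + 36.9 + 35.7 + 36.3 + 37.0 + 36.4) / 12 = 426.90000 / 12 = 35.57500
Sum of squared deviations: (−0.57500)² + (−1.57500)² + (+1.82500)² + (−1.87500)² + (−0.97500)² + (−1.77500)² + (+0.52500)² + (+1.32500)² + (+0.12500)² + (+0.72500)² + (+1.42500)² + (+0.82500)² = 19.04250
Variance = 19.04250 / 11 = 1.73114
SE* = √1.73114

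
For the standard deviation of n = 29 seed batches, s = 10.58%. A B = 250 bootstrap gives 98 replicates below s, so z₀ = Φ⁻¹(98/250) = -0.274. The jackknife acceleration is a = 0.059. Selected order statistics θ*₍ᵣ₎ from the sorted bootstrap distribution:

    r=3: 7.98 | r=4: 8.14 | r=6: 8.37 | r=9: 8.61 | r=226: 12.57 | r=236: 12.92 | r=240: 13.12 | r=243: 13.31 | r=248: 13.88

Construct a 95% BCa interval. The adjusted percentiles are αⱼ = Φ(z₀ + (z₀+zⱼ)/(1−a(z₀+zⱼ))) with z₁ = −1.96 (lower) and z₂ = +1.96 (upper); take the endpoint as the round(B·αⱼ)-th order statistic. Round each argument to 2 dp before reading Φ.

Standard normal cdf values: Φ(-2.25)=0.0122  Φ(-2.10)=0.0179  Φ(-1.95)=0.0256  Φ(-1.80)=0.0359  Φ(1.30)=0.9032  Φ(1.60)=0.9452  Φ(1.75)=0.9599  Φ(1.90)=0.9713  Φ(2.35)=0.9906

Lower: z₀ + z₁ = -0.274 + (-1.960) = -2.234; 1 − a(z₀+z₁) = 1 − (0.059)(-2.234) = 1.1318; argument = -0.274 + (-2.234)/1.1318 = -2.2478 → -2.25.
α₁ = Φ(-2.25) = 0.0122; rank = round(250 × 0.0122) = 3; θ*₍3₎ = 7.98.
Upper: z₀ + z₂ = 1.686; 1 − a(z₀+z₂) = 0.9005; argument = 1.5982 → 1.60; α₂ = 0.9452; rank = 236; θ*₍236₎ = 12.92.

(7.98, 12.92)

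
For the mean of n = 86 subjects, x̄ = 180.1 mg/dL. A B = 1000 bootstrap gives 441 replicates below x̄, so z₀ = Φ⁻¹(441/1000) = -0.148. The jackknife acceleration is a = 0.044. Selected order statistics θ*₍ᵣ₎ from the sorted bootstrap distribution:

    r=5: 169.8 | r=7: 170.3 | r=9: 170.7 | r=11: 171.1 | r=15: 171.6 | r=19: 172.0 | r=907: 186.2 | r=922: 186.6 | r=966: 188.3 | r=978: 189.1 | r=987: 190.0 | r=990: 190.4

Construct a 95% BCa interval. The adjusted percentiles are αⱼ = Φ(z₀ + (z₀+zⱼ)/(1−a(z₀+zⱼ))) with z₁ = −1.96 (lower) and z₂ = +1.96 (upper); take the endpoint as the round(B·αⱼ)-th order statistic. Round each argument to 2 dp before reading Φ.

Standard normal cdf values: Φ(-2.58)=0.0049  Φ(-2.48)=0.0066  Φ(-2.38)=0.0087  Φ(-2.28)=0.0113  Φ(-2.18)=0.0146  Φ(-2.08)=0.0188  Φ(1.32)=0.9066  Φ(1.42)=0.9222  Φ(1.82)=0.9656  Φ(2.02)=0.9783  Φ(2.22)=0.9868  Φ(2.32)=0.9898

(172.0, 188.3)

Lower: z₀ + z₁ = -0.148 + (-1.960) = -2.108; 1 − a(z₀+z₁) = 1 − (0.044)(-2.108) = 1.0928; argument = -0.148 + (-2.108)/1.0928 = -2.0771 → -2.08.
α₁ = Φ(-2.08) = 0.0188; rank = round(1000 × 0.0188) = 19; θ*₍19₎ = 172.0.
Upper: z₀ + z₂ = 1.812; 1 − a(z₀+z₂) = 0.9203; argument = 1.8210 → 1.82; α₂ = 0.9656; rank = 966; θ*₍966₎ = 188.3.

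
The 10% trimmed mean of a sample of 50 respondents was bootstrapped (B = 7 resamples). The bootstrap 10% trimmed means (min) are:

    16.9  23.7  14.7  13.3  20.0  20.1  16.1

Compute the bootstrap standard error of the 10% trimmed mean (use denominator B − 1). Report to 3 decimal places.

Bootstrap SE is the standard deviation of the 7 replicate 10% trimmed means.
Mean of replicates: (16.9 + 23.7 + 14.7 + 13.3 + 20.0 + 20.1 + 16.1) / 7 = 124.8000 / 7 = 17.8286
Sum of squared deviations: (−0.9286)² + (+5.8714)² + (−3.1286)² + (−4.5286)² + (+2.1714)² + (+2.2714)² + (−1.7286)² = 78.4943
Variance = 78.4943 / 6 = 13.0824
SE* = √13.0824

SE* = 3.617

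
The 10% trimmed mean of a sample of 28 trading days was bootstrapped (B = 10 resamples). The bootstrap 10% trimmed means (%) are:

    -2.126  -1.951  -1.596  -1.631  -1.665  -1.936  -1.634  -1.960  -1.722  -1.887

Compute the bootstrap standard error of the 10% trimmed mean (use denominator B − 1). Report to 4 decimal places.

Bootstrap SE is the standard deviation of the 10 replicate 10% trimmed means.
Mean of replicates: ((-2.126) + (-1.951) + (-1.596) + (-1.631) + (-1.665) + (-1.936) + (-1.634) + (-1.960) + (-1.722) + (-1.887)) / 10 = -18.10800 / 10 = -1.81080
Sum of squared deviations: (−0.31520)² + (−0.14020)² + (+0.21480)² + (+0.17980)² + (+0.14580)² + (−0.12520)² + (+0.17680)² + (−0.14920)² + (+0.08880)² + (−0.07620)² = 0.30162
Variance = 0.30162 / 9 = 0.03351
SE* = √0.03351

SE* = 0.1831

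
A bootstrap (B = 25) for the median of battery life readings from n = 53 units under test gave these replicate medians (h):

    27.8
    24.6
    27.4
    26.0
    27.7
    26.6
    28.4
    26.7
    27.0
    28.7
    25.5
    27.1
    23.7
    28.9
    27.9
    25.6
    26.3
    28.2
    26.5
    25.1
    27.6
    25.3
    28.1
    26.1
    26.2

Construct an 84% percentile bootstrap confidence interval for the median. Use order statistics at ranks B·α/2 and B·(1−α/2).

(24.6, 28.4)

Sorted replicates: 23.7, 24.6, 25.1, 25.3, 25.5, 25.6, 26.0, 26.1, 26.2, 26.3, 26.5, 26.6, 26.7, 27.0, 27.1, 27.4, 27.6, 27.7, 27.8, 27.9, 28.1, 28.2, 28.4, 28.7, 28.9
α = 0.16; lower rank = 25 × 0.080 = 2; upper rank = 25 × 0.920 = 23.
The 2nd smallest replicate is 24.6; the 23rd is 28.4.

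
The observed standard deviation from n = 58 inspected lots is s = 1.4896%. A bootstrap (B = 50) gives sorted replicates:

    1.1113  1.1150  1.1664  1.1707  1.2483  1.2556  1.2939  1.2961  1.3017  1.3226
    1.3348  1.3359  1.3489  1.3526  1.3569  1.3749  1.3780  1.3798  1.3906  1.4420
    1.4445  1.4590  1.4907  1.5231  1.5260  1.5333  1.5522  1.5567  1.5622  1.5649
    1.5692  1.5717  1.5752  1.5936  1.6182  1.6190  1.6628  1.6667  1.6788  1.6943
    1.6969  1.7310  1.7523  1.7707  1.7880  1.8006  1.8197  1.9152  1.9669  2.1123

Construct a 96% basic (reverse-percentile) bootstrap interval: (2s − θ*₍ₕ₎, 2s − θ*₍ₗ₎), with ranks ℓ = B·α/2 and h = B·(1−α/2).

Percentile endpoints at ranks 1 and 49: θ*₍1₎ = 1.1113, θ*₍49₎ = 1.9669.
Basic interval reflects these around s:
  lower = 2 × 1.4896 − 1.9669 = 1.0123
  upper = 2 × 1.4896 − 1.1113 = 1.8679

(1.0123, 1.8679)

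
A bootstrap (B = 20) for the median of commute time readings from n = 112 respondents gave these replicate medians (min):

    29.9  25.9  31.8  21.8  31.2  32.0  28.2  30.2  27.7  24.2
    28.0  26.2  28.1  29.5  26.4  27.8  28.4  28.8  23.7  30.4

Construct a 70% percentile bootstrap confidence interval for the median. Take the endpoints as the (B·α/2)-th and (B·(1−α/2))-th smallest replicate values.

(24.2, 30.4)

Sorted replicates: 21.8, 23.7, 24.2, 25.9, 26.2, 26.4, 27.7, 27.8, 28.0, 28.1, 28.2, 28.4, 28.8, 29.5, 29.9, 30.2, 30.4, 31.2, 31.8, 32.0
α = 0.30; lower rank = 20 × 0.150 = 3; upper rank = 20 × 0.850 = 17.
The 3rd smallest replicate is 24.2; the 17th is 30.4.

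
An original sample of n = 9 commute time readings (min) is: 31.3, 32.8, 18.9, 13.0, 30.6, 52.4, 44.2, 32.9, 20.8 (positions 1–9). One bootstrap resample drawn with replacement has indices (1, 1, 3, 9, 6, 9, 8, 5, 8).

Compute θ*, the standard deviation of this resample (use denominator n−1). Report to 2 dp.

θ* = 10.09

Resample values: 31.3, 31.3, 18.9, 20.8, 52.4, 20.8, 32.9, 30.6, 32.9.
Mean = 30.2111; sum of squared deviations = 814.4089
s² = 814.4089 / 8 = 101.8011
s = √101.8011 = 10.09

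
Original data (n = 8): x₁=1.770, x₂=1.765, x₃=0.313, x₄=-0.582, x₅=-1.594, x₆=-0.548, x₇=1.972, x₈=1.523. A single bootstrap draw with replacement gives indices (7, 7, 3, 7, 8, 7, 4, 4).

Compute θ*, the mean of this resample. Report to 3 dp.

θ* = 1.070

Resample values: 1.972, 1.972, 0.313, 1.972, 1.523, 1.972, -0.582, -0.582.
Mean = (1.972 + 1.972 + 0.313 + 1.972 + 1.523 + 1.972 + (-0.582) + (-0.582)) / 8 = 8.5600 / 8 = 1.070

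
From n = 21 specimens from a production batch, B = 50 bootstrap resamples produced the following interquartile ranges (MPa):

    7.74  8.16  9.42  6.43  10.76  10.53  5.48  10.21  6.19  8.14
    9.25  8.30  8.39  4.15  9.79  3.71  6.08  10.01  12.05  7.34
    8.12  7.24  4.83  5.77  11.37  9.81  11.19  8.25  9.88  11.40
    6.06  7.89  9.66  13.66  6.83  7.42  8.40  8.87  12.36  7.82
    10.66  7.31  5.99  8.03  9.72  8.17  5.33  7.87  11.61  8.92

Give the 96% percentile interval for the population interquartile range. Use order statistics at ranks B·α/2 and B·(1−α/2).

(3.71, 12.36)

Sorted replicates: 3.71, 4.15, 4.83, 5.33, 5.48, 5.77, 5.99, 6.06, 6.08, 6.19, 6.43, 6.83, 7.24, 7.31, 7.34, 7.42, 7.74, 7.82, 7.87, 7.89, 8.03, 8.12, 8.14, 8.16, 8.17, 8.25, 8.30, 8.39, 8.40, 8.87, 8.92, 9.25, 9.42, 9.66, 9.72, 9.79, 9.81, 9.88, 10.01, 10.21, 10.53, 10.66, 10.76, 11.19, 11.37, 11.40, 11.61, 12.05, 12.36, 13.66
α = 0.04; lower rank = 50 × 0.020 = 1; upper rank = 50 × 0.980 = 49.
The 1st smallest replicate is 3.71; the 49th is 12.36.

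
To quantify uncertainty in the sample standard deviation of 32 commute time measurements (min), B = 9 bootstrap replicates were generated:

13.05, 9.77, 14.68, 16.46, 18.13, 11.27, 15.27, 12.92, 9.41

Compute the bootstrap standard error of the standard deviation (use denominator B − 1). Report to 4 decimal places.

SE* = 2.9758

Bootstrap SE is the standard deviation of the 9 replicate standard deviations.
Mean of replicates: (13.05 + 9.77 + 14.68 + 16.46 + 18.13 + 11.27 + 15.27 + 12.92 + 9.41) / 9 = 120.96000 / 9 = 13.44000
Sum of squared deviations: (−0.39000)² + (−3.67000)² + (+1.24000)² + (+3.02000)² + (+4.69000)² + (−2.17000)² + (+1.83000)² + (−0.52000)² + (−4.03000)² = 70.84420
Variance = 70.84420 / 8 = 8.85553
SE* = √8.85553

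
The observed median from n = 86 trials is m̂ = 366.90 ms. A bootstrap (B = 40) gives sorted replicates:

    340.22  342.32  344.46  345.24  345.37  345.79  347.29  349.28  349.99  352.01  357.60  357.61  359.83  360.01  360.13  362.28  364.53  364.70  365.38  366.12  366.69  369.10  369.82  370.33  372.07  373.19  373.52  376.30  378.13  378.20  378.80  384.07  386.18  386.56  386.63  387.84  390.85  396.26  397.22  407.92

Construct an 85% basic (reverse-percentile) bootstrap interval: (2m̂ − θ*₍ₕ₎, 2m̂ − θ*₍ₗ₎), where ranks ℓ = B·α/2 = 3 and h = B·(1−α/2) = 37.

Percentile endpoints at ranks 3 and 37: θ*₍3₎ = 344.46, θ*₍37₎ = 390.85.
Basic interval reflects these around m̂:
  lower = 2 × 366.90 − 390.85 = 342.95
  upper = 2 × 366.90 − 344.46 = 389.34

(342.95, 389.34)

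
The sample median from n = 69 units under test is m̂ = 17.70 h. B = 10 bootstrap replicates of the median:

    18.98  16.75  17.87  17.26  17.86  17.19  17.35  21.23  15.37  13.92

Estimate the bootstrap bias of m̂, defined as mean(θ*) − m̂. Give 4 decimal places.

bias = −0.3220

mean(θ*) = (18.98 + 16.75 + 17.87 + 17.26 + 17.86 + 17.19 + 17.35 + 21.23 + 15.37 + 13.92) / 10 = 17.37800
bias = 17.37800 − 17.70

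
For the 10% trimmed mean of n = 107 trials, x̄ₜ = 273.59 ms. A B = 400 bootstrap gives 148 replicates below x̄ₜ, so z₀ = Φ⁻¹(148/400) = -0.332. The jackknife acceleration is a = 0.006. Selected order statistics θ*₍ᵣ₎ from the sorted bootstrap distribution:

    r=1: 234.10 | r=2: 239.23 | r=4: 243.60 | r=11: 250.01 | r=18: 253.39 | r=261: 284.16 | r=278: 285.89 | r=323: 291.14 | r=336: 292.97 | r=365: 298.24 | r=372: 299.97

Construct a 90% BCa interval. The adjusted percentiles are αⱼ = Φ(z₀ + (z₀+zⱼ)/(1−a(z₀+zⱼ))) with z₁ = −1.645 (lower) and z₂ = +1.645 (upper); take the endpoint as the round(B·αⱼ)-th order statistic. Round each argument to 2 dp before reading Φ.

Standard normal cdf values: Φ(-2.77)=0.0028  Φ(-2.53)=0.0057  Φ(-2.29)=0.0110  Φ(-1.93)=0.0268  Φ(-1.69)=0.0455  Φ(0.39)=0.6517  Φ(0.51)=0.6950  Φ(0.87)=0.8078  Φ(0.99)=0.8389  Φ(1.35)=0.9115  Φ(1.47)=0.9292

(243.60, 292.97)

Lower: z₀ + z₁ = -0.332 + (-1.645) = -1.977; 1 − a(z₀+z₁) = 1 − (0.006)(-1.977) = 1.0119; argument = -0.332 + (-1.977)/1.0119 = -2.2858 → -2.29.
α₁ = Φ(-2.29) = 0.0110; rank = round(400 × 0.0110) = 4; θ*₍4₎ = 243.60.
Upper: z₀ + z₂ = 1.313; 1 − a(z₀+z₂) = 0.9921; argument = 0.9914 → 0.99; α₂ = 0.8389; rank = 336; θ*₍336₎ = 292.97.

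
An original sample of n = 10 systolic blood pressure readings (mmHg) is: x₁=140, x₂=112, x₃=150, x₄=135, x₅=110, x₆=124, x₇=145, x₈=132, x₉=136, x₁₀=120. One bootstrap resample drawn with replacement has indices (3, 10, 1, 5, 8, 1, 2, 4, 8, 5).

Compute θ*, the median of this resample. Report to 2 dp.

Resample values: 150, 120, 140, 110, 132, 140, 112, 135, 132, 110.
Sorted: 110, 110, 112, 120, 132, 132, 135, 140, 140, 150
Median = average of the two middle values = 132.00

θ* = 132.00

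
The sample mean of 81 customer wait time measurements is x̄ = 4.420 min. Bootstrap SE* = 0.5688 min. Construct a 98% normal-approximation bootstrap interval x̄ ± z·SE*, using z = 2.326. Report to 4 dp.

Margin = 2.326 × 0.5688 = 1.32303
Interval: 4.420 ± 1.32303

(3.0970, 5.7430)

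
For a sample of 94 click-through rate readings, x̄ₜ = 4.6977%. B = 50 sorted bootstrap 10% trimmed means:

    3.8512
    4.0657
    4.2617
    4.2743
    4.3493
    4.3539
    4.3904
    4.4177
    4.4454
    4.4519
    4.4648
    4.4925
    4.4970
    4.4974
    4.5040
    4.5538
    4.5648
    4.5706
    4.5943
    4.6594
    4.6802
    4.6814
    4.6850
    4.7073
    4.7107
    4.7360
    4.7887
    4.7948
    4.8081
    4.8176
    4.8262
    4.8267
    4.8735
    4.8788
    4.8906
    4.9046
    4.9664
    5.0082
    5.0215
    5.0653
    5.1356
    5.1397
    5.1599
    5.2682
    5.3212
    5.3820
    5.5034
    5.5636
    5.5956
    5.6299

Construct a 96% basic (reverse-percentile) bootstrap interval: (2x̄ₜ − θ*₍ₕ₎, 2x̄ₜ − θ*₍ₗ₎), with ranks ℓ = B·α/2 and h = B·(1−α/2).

Percentile endpoints at ranks 1 and 49: θ*₍1₎ = 3.8512, θ*₍49₎ = 5.5956.
Basic interval reflects these around x̄ₜ:
  lower = 2 × 4.6977 − 5.5956 = 3.7998
  upper = 2 × 4.6977 − 3.8512 = 5.5442

(3.7998, 5.5442)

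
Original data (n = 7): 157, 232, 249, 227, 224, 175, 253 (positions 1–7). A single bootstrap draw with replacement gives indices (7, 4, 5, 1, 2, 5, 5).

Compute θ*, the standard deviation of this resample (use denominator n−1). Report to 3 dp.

θ* = 29.718

Resample values: 253, 227, 224, 157, 232, 224, 224.
Mean = 220.1429; sum of squared deviations = 5298.8571
s² = 5298.8571 / 6 = 883.1429
s = √883.1429 = 29.718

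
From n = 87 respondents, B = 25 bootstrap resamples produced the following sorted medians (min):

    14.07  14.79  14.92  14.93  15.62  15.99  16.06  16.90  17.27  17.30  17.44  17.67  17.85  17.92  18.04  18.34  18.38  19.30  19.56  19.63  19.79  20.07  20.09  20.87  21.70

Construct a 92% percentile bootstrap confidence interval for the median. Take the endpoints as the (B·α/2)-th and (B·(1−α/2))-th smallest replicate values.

α = 0.08; lower rank = 25 × 0.040 = 1; upper rank = 25 × 0.960 = 24.
The 1st smallest replicate is 14.07; the 24th is 20.87.

(14.07, 20.87)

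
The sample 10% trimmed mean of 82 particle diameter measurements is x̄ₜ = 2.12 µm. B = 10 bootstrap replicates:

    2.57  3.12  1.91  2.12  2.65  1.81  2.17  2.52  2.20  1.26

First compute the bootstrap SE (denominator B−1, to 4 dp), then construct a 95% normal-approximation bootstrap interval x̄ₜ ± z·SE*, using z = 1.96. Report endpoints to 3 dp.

Mean of replicates = 2.2330; sum of squared deviations = 2.4044; SE* = √(2.4044/9) = 0.5169
Margin = 1.96 × 0.5169 = 1.0131
Interval: 2.12 ± 1.0131

(1.107, 3.133)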